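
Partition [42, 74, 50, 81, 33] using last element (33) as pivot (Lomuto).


Pivot: 33
Place pivot at 0: [33, 74, 50, 81, 42]

Partitioned: [33, 74, 50, 81, 42]


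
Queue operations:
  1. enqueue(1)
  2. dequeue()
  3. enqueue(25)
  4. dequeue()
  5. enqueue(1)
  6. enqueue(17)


enqueue(1) -> [1]
dequeue()->1, []
enqueue(25) -> [25]
dequeue()->25, []
enqueue(1) -> [1]
enqueue(17) -> [1, 17]

Final queue: [1, 17]


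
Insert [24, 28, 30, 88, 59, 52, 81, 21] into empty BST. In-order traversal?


Insert 24: root
Insert 28: R from 24
Insert 30: R from 24 -> R from 28
Insert 88: R from 24 -> R from 28 -> R from 30
Insert 59: R from 24 -> R from 28 -> R from 30 -> L from 88
Insert 52: R from 24 -> R from 28 -> R from 30 -> L from 88 -> L from 59
Insert 81: R from 24 -> R from 28 -> R from 30 -> L from 88 -> R from 59
Insert 21: L from 24

In-order: [21, 24, 28, 30, 52, 59, 81, 88]


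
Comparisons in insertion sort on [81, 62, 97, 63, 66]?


Algorithm: insertion sort
Input: [81, 62, 97, 63, 66]
Sorted: [62, 63, 66, 81, 97]

8


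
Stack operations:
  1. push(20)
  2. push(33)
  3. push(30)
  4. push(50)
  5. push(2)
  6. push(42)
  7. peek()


push(20) -> [20]
push(33) -> [20, 33]
push(30) -> [20, 33, 30]
push(50) -> [20, 33, 30, 50]
push(2) -> [20, 33, 30, 50, 2]
push(42) -> [20, 33, 30, 50, 2, 42]
peek()->42

Final stack: [20, 33, 30, 50, 2, 42]


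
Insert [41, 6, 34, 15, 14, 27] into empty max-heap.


Insert 41: [41]
Insert 6: [41, 6]
Insert 34: [41, 6, 34]
Insert 15: [41, 15, 34, 6]
Insert 14: [41, 15, 34, 6, 14]
Insert 27: [41, 15, 34, 6, 14, 27]

Final heap: [41, 15, 34, 6, 14, 27]


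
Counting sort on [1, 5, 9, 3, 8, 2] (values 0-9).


Input: [1, 5, 9, 3, 8, 2]
Counts: [0, 1, 1, 1, 0, 1, 0, 0, 1, 1]

Sorted: [1, 2, 3, 5, 8, 9]


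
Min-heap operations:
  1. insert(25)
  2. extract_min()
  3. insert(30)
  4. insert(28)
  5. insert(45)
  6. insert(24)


insert(25) -> [25]
extract_min()->25, []
insert(30) -> [30]
insert(28) -> [28, 30]
insert(45) -> [28, 30, 45]
insert(24) -> [24, 28, 45, 30]

Final heap: [24, 28, 45, 30]


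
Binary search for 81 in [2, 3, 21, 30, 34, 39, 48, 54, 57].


Step 1: lo=0, hi=8, mid=4, val=34
Step 2: lo=5, hi=8, mid=6, val=48
Step 3: lo=7, hi=8, mid=7, val=54
Step 4: lo=8, hi=8, mid=8, val=57

Not found


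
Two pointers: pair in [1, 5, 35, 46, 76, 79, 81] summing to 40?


lo=0(1)+hi=6(81)=82
lo=0(1)+hi=5(79)=80
lo=0(1)+hi=4(76)=77
lo=0(1)+hi=3(46)=47
lo=0(1)+hi=2(35)=36
lo=1(5)+hi=2(35)=40

Yes: 5+35=40


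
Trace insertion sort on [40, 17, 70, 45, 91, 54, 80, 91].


Initial: [40, 17, 70, 45, 91, 54, 80, 91]
Insert 17: [17, 40, 70, 45, 91, 54, 80, 91]
Insert 70: [17, 40, 70, 45, 91, 54, 80, 91]
Insert 45: [17, 40, 45, 70, 91, 54, 80, 91]
Insert 91: [17, 40, 45, 70, 91, 54, 80, 91]
Insert 54: [17, 40, 45, 54, 70, 91, 80, 91]
Insert 80: [17, 40, 45, 54, 70, 80, 91, 91]
Insert 91: [17, 40, 45, 54, 70, 80, 91, 91]

Sorted: [17, 40, 45, 54, 70, 80, 91, 91]


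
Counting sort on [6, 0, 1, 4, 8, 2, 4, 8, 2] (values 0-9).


Input: [6, 0, 1, 4, 8, 2, 4, 8, 2]
Counts: [1, 1, 2, 0, 2, 0, 1, 0, 2, 0]

Sorted: [0, 1, 2, 2, 4, 4, 6, 8, 8]


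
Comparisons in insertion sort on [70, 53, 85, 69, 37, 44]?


Algorithm: insertion sort
Input: [70, 53, 85, 69, 37, 44]
Sorted: [37, 44, 53, 69, 70, 85]

14


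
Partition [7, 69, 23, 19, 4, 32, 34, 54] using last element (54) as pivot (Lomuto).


Pivot: 54
  7 <= 54: advance i (no swap)
  23 <= 54: swap -> [7, 23, 69, 19, 4, 32, 34, 54]
  19 <= 54: swap -> [7, 23, 19, 69, 4, 32, 34, 54]
  4 <= 54: swap -> [7, 23, 19, 4, 69, 32, 34, 54]
  32 <= 54: swap -> [7, 23, 19, 4, 32, 69, 34, 54]
  34 <= 54: swap -> [7, 23, 19, 4, 32, 34, 69, 54]
Place pivot at 6: [7, 23, 19, 4, 32, 34, 54, 69]

Partitioned: [7, 23, 19, 4, 32, 34, 54, 69]


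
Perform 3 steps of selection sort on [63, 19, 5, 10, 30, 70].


Initial: [63, 19, 5, 10, 30, 70]
Step 1: min=5 at 2
  Swap: [5, 19, 63, 10, 30, 70]
Step 2: min=10 at 3
  Swap: [5, 10, 63, 19, 30, 70]
Step 3: min=19 at 3
  Swap: [5, 10, 19, 63, 30, 70]

After 3 steps: [5, 10, 19, 63, 30, 70]


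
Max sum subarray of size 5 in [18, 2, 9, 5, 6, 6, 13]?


[0:5]: 40
[1:6]: 28
[2:7]: 39

Max: 40 at [0:5]


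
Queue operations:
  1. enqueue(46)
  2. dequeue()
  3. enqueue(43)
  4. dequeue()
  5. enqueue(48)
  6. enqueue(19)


enqueue(46) -> [46]
dequeue()->46, []
enqueue(43) -> [43]
dequeue()->43, []
enqueue(48) -> [48]
enqueue(19) -> [48, 19]

Final queue: [48, 19]


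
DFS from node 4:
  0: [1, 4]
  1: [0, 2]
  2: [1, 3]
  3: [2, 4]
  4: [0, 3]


Visit 4, push [3, 0]
Visit 0, push [1]
Visit 1, push [2]
Visit 2, push [3]
Visit 3, push []

DFS order: [4, 0, 1, 2, 3]


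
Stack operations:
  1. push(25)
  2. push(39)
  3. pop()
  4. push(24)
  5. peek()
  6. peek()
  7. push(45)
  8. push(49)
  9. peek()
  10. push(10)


push(25) -> [25]
push(39) -> [25, 39]
pop()->39, [25]
push(24) -> [25, 24]
peek()->24
peek()->24
push(45) -> [25, 24, 45]
push(49) -> [25, 24, 45, 49]
peek()->49
push(10) -> [25, 24, 45, 49, 10]

Final stack: [25, 24, 45, 49, 10]


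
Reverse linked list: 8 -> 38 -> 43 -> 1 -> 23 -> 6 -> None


Step 1: curr=8, set curr.next=prev(None) | reversed so far: 8
Step 2: curr=38, set curr.next=prev(8) | reversed so far: 38 -> 8
Step 3: curr=43, set curr.next=prev(38) | reversed so far: 43 -> 38 -> 8
Step 4: curr=1, set curr.next=prev(43) | reversed so far: 1 -> 43 -> 38 -> 8
Step 5: curr=23, set curr.next=prev(1) | reversed so far: 23 -> 1 -> 43 -> 38 -> 8
Step 6: curr=6, set curr.next=prev(23) | reversed so far: 6 -> 23 -> 1 -> 43 -> 38 -> 8

6 -> 23 -> 1 -> 43 -> 38 -> 8 -> None


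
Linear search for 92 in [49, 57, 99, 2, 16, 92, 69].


i=0: 49!=92
i=1: 57!=92
i=2: 99!=92
i=3: 2!=92
i=4: 16!=92
i=5: 92==92 found!

Found at 5, 6 comps


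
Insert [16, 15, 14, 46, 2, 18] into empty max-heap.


Insert 16: [16]
Insert 15: [16, 15]
Insert 14: [16, 15, 14]
Insert 46: [46, 16, 14, 15]
Insert 2: [46, 16, 14, 15, 2]
Insert 18: [46, 16, 18, 15, 2, 14]

Final heap: [46, 16, 18, 15, 2, 14]


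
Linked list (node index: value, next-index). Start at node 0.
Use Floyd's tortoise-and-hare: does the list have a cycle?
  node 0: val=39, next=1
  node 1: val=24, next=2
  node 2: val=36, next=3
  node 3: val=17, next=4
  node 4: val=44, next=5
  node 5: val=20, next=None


Floyd's tortoise (slow, +1) and hare (fast, +2):
  init: slow=0, fast=0
  step 1: slow=1, fast=2
  step 2: slow=2, fast=4
  step 3: fast 4->5->None, no cycle

Cycle: no


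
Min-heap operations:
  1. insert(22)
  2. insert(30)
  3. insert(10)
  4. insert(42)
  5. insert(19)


insert(22) -> [22]
insert(30) -> [22, 30]
insert(10) -> [10, 30, 22]
insert(42) -> [10, 30, 22, 42]
insert(19) -> [10, 19, 22, 42, 30]

Final heap: [10, 19, 22, 42, 30]


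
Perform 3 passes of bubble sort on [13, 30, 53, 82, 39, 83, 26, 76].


Initial: [13, 30, 53, 82, 39, 83, 26, 76]
Pass 1: [13, 30, 53, 39, 82, 26, 76, 83] (3 swaps)
Pass 2: [13, 30, 39, 53, 26, 76, 82, 83] (3 swaps)
Pass 3: [13, 30, 39, 26, 53, 76, 82, 83] (1 swaps)

After 3 passes: [13, 30, 39, 26, 53, 76, 82, 83]


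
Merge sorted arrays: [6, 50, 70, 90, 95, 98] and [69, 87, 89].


Take 6 from A
Take 50 from A
Take 69 from B
Take 70 from A
Take 87 from B
Take 89 from B

Merged: [6, 50, 69, 70, 87, 89, 90, 95, 98]


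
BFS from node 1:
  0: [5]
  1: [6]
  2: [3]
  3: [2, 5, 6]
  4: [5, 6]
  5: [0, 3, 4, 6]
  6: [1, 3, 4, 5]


Visit 1, enqueue [6]
Visit 6, enqueue [3, 4, 5]
Visit 3, enqueue [2]
Visit 4, enqueue []
Visit 5, enqueue [0]
Visit 2, enqueue []
Visit 0, enqueue []

BFS order: [1, 6, 3, 4, 5, 2, 0]


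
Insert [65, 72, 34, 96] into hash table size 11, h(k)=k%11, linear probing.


Insert 65: h=10 -> slot 10
Insert 72: h=6 -> slot 6
Insert 34: h=1 -> slot 1
Insert 96: h=8 -> slot 8

Table: [None, 34, None, None, None, None, 72, None, 96, None, 65]


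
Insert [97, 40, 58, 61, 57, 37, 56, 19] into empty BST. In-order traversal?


Insert 97: root
Insert 40: L from 97
Insert 58: L from 97 -> R from 40
Insert 61: L from 97 -> R from 40 -> R from 58
Insert 57: L from 97 -> R from 40 -> L from 58
Insert 37: L from 97 -> L from 40
Insert 56: L from 97 -> R from 40 -> L from 58 -> L from 57
Insert 19: L from 97 -> L from 40 -> L from 37

In-order: [19, 37, 40, 56, 57, 58, 61, 97]


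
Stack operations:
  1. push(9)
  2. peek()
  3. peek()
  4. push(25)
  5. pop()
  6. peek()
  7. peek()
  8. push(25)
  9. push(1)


push(9) -> [9]
peek()->9
peek()->9
push(25) -> [9, 25]
pop()->25, [9]
peek()->9
peek()->9
push(25) -> [9, 25]
push(1) -> [9, 25, 1]

Final stack: [9, 25, 1]


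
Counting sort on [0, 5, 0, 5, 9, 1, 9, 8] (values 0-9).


Input: [0, 5, 0, 5, 9, 1, 9, 8]
Counts: [2, 1, 0, 0, 0, 2, 0, 0, 1, 2]

Sorted: [0, 0, 1, 5, 5, 8, 9, 9]


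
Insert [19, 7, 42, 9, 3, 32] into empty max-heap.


Insert 19: [19]
Insert 7: [19, 7]
Insert 42: [42, 7, 19]
Insert 9: [42, 9, 19, 7]
Insert 3: [42, 9, 19, 7, 3]
Insert 32: [42, 9, 32, 7, 3, 19]

Final heap: [42, 9, 32, 7, 3, 19]


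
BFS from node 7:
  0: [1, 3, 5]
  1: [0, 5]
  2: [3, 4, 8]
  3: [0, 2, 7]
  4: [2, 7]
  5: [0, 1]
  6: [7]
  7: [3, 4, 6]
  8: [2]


Visit 7, enqueue [3, 4, 6]
Visit 3, enqueue [0, 2]
Visit 4, enqueue []
Visit 6, enqueue []
Visit 0, enqueue [1, 5]
Visit 2, enqueue [8]
Visit 1, enqueue []
Visit 5, enqueue []
Visit 8, enqueue []

BFS order: [7, 3, 4, 6, 0, 2, 1, 5, 8]


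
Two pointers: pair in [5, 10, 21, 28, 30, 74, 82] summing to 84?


lo=0(5)+hi=6(82)=87
lo=0(5)+hi=5(74)=79
lo=1(10)+hi=5(74)=84

Yes: 10+74=84


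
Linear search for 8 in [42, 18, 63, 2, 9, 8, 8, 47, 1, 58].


i=0: 42!=8
i=1: 18!=8
i=2: 63!=8
i=3: 2!=8
i=4: 9!=8
i=5: 8==8 found!

Found at 5, 6 comps


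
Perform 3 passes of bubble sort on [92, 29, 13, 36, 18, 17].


Initial: [92, 29, 13, 36, 18, 17]
Pass 1: [29, 13, 36, 18, 17, 92] (5 swaps)
Pass 2: [13, 29, 18, 17, 36, 92] (3 swaps)
Pass 3: [13, 18, 17, 29, 36, 92] (2 swaps)

After 3 passes: [13, 18, 17, 29, 36, 92]


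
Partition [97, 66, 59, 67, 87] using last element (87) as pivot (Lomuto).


Pivot: 87
  66 <= 87: swap -> [66, 97, 59, 67, 87]
  59 <= 87: swap -> [66, 59, 97, 67, 87]
  67 <= 87: swap -> [66, 59, 67, 97, 87]
Place pivot at 3: [66, 59, 67, 87, 97]

Partitioned: [66, 59, 67, 87, 97]


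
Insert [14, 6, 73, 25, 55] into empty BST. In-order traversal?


Insert 14: root
Insert 6: L from 14
Insert 73: R from 14
Insert 25: R from 14 -> L from 73
Insert 55: R from 14 -> L from 73 -> R from 25

In-order: [6, 14, 25, 55, 73]


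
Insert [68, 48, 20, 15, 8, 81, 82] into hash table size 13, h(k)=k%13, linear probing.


Insert 68: h=3 -> slot 3
Insert 48: h=9 -> slot 9
Insert 20: h=7 -> slot 7
Insert 15: h=2 -> slot 2
Insert 8: h=8 -> slot 8
Insert 81: h=3, 1 probes -> slot 4
Insert 82: h=4, 1 probes -> slot 5

Table: [None, None, 15, 68, 81, 82, None, 20, 8, 48, None, None, None]


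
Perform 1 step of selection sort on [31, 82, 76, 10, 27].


Initial: [31, 82, 76, 10, 27]
Step 1: min=10 at 3
  Swap: [10, 82, 76, 31, 27]

After 1 step: [10, 82, 76, 31, 27]


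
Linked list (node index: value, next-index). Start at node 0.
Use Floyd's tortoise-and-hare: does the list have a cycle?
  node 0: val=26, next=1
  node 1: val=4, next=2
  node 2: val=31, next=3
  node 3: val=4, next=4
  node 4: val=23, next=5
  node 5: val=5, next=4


Floyd's tortoise (slow, +1) and hare (fast, +2):
  init: slow=0, fast=0
  step 1: slow=1, fast=2
  step 2: slow=2, fast=4
  step 3: slow=3, fast=4
  step 4: slow=4, fast=4
  slow == fast at node 4: cycle detected

Cycle: yes


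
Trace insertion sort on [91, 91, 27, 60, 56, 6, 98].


Initial: [91, 91, 27, 60, 56, 6, 98]
Insert 91: [91, 91, 27, 60, 56, 6, 98]
Insert 27: [27, 91, 91, 60, 56, 6, 98]
Insert 60: [27, 60, 91, 91, 56, 6, 98]
Insert 56: [27, 56, 60, 91, 91, 6, 98]
Insert 6: [6, 27, 56, 60, 91, 91, 98]
Insert 98: [6, 27, 56, 60, 91, 91, 98]

Sorted: [6, 27, 56, 60, 91, 91, 98]


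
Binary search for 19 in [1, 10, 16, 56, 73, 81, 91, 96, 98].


Step 1: lo=0, hi=8, mid=4, val=73
Step 2: lo=0, hi=3, mid=1, val=10
Step 3: lo=2, hi=3, mid=2, val=16
Step 4: lo=3, hi=3, mid=3, val=56

Not found


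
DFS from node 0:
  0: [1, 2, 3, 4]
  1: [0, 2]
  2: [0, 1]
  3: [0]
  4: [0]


Visit 0, push [4, 3, 2, 1]
Visit 1, push [2]
Visit 2, push []
Visit 3, push []
Visit 4, push []

DFS order: [0, 1, 2, 3, 4]


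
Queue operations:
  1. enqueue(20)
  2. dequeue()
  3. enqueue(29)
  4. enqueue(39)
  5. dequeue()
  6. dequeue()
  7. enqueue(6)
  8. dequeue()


enqueue(20) -> [20]
dequeue()->20, []
enqueue(29) -> [29]
enqueue(39) -> [29, 39]
dequeue()->29, [39]
dequeue()->39, []
enqueue(6) -> [6]
dequeue()->6, []

Final queue: []


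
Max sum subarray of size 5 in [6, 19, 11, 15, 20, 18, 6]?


[0:5]: 71
[1:6]: 83
[2:7]: 70

Max: 83 at [1:6]


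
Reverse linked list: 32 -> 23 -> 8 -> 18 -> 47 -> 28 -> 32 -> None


Step 1: curr=32, set curr.next=prev(None) | reversed so far: 32
Step 2: curr=23, set curr.next=prev(32) | reversed so far: 23 -> 32
Step 3: curr=8, set curr.next=prev(23) | reversed so far: 8 -> 23 -> 32
Step 4: curr=18, set curr.next=prev(8) | reversed so far: 18 -> 8 -> 23 -> 32
Step 5: curr=47, set curr.next=prev(18) | reversed so far: 47 -> 18 -> 8 -> 23 -> 32
Step 6: curr=28, set curr.next=prev(47) | reversed so far: 28 -> 47 -> 18 -> 8 -> 23 -> 32
Step 7: curr=32, set curr.next=prev(28) | reversed so far: 32 -> 28 -> 47 -> 18 -> 8 -> 23 -> 32

32 -> 28 -> 47 -> 18 -> 8 -> 23 -> 32 -> None


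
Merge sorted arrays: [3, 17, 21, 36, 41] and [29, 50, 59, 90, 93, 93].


Take 3 from A
Take 17 from A
Take 21 from A
Take 29 from B
Take 36 from A
Take 41 from A

Merged: [3, 17, 21, 29, 36, 41, 50, 59, 90, 93, 93]


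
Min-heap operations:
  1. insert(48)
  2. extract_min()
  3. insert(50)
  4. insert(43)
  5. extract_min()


insert(48) -> [48]
extract_min()->48, []
insert(50) -> [50]
insert(43) -> [43, 50]
extract_min()->43, [50]

Final heap: [50]


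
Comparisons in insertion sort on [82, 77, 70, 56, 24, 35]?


Algorithm: insertion sort
Input: [82, 77, 70, 56, 24, 35]
Sorted: [24, 35, 56, 70, 77, 82]

15


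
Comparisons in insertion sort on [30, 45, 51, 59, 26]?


Algorithm: insertion sort
Input: [30, 45, 51, 59, 26]
Sorted: [26, 30, 45, 51, 59]

7


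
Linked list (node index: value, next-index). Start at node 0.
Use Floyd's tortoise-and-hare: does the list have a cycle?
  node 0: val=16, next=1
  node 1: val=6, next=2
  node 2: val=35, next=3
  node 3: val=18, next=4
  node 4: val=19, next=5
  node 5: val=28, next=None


Floyd's tortoise (slow, +1) and hare (fast, +2):
  init: slow=0, fast=0
  step 1: slow=1, fast=2
  step 2: slow=2, fast=4
  step 3: fast 4->5->None, no cycle

Cycle: no


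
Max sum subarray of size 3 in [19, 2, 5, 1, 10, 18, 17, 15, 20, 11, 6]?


[0:3]: 26
[1:4]: 8
[2:5]: 16
[3:6]: 29
[4:7]: 45
[5:8]: 50
[6:9]: 52
[7:10]: 46
[8:11]: 37

Max: 52 at [6:9]


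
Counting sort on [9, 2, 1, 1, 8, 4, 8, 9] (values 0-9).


Input: [9, 2, 1, 1, 8, 4, 8, 9]
Counts: [0, 2, 1, 0, 1, 0, 0, 0, 2, 2]

Sorted: [1, 1, 2, 4, 8, 8, 9, 9]


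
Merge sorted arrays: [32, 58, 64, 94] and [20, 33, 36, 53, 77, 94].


Take 20 from B
Take 32 from A
Take 33 from B
Take 36 from B
Take 53 from B
Take 58 from A
Take 64 from A
Take 77 from B
Take 94 from A

Merged: [20, 32, 33, 36, 53, 58, 64, 77, 94, 94]


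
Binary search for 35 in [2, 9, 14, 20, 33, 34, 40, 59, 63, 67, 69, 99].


Step 1: lo=0, hi=11, mid=5, val=34
Step 2: lo=6, hi=11, mid=8, val=63
Step 3: lo=6, hi=7, mid=6, val=40

Not found


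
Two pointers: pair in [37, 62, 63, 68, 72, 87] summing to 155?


lo=0(37)+hi=5(87)=124
lo=1(62)+hi=5(87)=149
lo=2(63)+hi=5(87)=150
lo=3(68)+hi=5(87)=155

Yes: 68+87=155


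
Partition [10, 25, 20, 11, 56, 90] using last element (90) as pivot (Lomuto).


Pivot: 90
  10 <= 90: advance i (no swap)
  25 <= 90: advance i (no swap)
  20 <= 90: advance i (no swap)
  11 <= 90: advance i (no swap)
  56 <= 90: advance i (no swap)
Place pivot at 5: [10, 25, 20, 11, 56, 90]

Partitioned: [10, 25, 20, 11, 56, 90]


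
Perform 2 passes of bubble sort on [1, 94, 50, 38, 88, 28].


Initial: [1, 94, 50, 38, 88, 28]
Pass 1: [1, 50, 38, 88, 28, 94] (4 swaps)
Pass 2: [1, 38, 50, 28, 88, 94] (2 swaps)

After 2 passes: [1, 38, 50, 28, 88, 94]


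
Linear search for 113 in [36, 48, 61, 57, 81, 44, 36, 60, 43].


i=0: 36!=113
i=1: 48!=113
i=2: 61!=113
i=3: 57!=113
i=4: 81!=113
i=5: 44!=113
i=6: 36!=113
i=7: 60!=113
i=8: 43!=113

Not found, 9 comps


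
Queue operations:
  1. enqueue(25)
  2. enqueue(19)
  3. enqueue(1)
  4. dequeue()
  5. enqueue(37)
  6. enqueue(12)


enqueue(25) -> [25]
enqueue(19) -> [25, 19]
enqueue(1) -> [25, 19, 1]
dequeue()->25, [19, 1]
enqueue(37) -> [19, 1, 37]
enqueue(12) -> [19, 1, 37, 12]

Final queue: [19, 1, 37, 12]


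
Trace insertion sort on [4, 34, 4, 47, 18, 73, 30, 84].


Initial: [4, 34, 4, 47, 18, 73, 30, 84]
Insert 34: [4, 34, 4, 47, 18, 73, 30, 84]
Insert 4: [4, 4, 34, 47, 18, 73, 30, 84]
Insert 47: [4, 4, 34, 47, 18, 73, 30, 84]
Insert 18: [4, 4, 18, 34, 47, 73, 30, 84]
Insert 73: [4, 4, 18, 34, 47, 73, 30, 84]
Insert 30: [4, 4, 18, 30, 34, 47, 73, 84]
Insert 84: [4, 4, 18, 30, 34, 47, 73, 84]

Sorted: [4, 4, 18, 30, 34, 47, 73, 84]


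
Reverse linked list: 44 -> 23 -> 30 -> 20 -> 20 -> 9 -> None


Step 1: curr=44, set curr.next=prev(None) | reversed so far: 44
Step 2: curr=23, set curr.next=prev(44) | reversed so far: 23 -> 44
Step 3: curr=30, set curr.next=prev(23) | reversed so far: 30 -> 23 -> 44
Step 4: curr=20, set curr.next=prev(30) | reversed so far: 20 -> 30 -> 23 -> 44
Step 5: curr=20, set curr.next=prev(20) | reversed so far: 20 -> 20 -> 30 -> 23 -> 44
Step 6: curr=9, set curr.next=prev(20) | reversed so far: 9 -> 20 -> 20 -> 30 -> 23 -> 44

9 -> 20 -> 20 -> 30 -> 23 -> 44 -> None


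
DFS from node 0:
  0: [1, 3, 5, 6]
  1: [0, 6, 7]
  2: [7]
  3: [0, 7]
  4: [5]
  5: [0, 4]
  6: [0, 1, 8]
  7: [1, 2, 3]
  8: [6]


Visit 0, push [6, 5, 3, 1]
Visit 1, push [7, 6]
Visit 6, push [8]
Visit 8, push []
Visit 7, push [3, 2]
Visit 2, push []
Visit 3, push []
Visit 5, push [4]
Visit 4, push []

DFS order: [0, 1, 6, 8, 7, 2, 3, 5, 4]


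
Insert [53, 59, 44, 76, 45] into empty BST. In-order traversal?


Insert 53: root
Insert 59: R from 53
Insert 44: L from 53
Insert 76: R from 53 -> R from 59
Insert 45: L from 53 -> R from 44

In-order: [44, 45, 53, 59, 76]


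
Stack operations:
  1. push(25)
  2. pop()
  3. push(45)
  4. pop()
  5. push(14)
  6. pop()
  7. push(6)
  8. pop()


push(25) -> [25]
pop()->25, []
push(45) -> [45]
pop()->45, []
push(14) -> [14]
pop()->14, []
push(6) -> [6]
pop()->6, []

Final stack: []


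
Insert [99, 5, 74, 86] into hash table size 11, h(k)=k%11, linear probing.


Insert 99: h=0 -> slot 0
Insert 5: h=5 -> slot 5
Insert 74: h=8 -> slot 8
Insert 86: h=9 -> slot 9

Table: [99, None, None, None, None, 5, None, None, 74, 86, None]


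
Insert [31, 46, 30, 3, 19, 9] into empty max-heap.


Insert 31: [31]
Insert 46: [46, 31]
Insert 30: [46, 31, 30]
Insert 3: [46, 31, 30, 3]
Insert 19: [46, 31, 30, 3, 19]
Insert 9: [46, 31, 30, 3, 19, 9]

Final heap: [46, 31, 30, 3, 19, 9]


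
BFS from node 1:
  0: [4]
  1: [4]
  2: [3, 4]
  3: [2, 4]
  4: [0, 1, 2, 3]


Visit 1, enqueue [4]
Visit 4, enqueue [0, 2, 3]
Visit 0, enqueue []
Visit 2, enqueue []
Visit 3, enqueue []

BFS order: [1, 4, 0, 2, 3]


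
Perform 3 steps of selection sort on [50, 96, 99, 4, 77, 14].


Initial: [50, 96, 99, 4, 77, 14]
Step 1: min=4 at 3
  Swap: [4, 96, 99, 50, 77, 14]
Step 2: min=14 at 5
  Swap: [4, 14, 99, 50, 77, 96]
Step 3: min=50 at 3
  Swap: [4, 14, 50, 99, 77, 96]

After 3 steps: [4, 14, 50, 99, 77, 96]


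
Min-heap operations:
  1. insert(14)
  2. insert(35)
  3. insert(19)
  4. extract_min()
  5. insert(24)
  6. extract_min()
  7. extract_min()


insert(14) -> [14]
insert(35) -> [14, 35]
insert(19) -> [14, 35, 19]
extract_min()->14, [19, 35]
insert(24) -> [19, 35, 24]
extract_min()->19, [24, 35]
extract_min()->24, [35]

Final heap: [35]


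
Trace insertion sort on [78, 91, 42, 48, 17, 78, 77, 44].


Initial: [78, 91, 42, 48, 17, 78, 77, 44]
Insert 91: [78, 91, 42, 48, 17, 78, 77, 44]
Insert 42: [42, 78, 91, 48, 17, 78, 77, 44]
Insert 48: [42, 48, 78, 91, 17, 78, 77, 44]
Insert 17: [17, 42, 48, 78, 91, 78, 77, 44]
Insert 78: [17, 42, 48, 78, 78, 91, 77, 44]
Insert 77: [17, 42, 48, 77, 78, 78, 91, 44]
Insert 44: [17, 42, 44, 48, 77, 78, 78, 91]

Sorted: [17, 42, 44, 48, 77, 78, 78, 91]


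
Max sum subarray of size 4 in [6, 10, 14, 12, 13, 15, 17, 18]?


[0:4]: 42
[1:5]: 49
[2:6]: 54
[3:7]: 57
[4:8]: 63

Max: 63 at [4:8]


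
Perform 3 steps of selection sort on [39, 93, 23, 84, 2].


Initial: [39, 93, 23, 84, 2]
Step 1: min=2 at 4
  Swap: [2, 93, 23, 84, 39]
Step 2: min=23 at 2
  Swap: [2, 23, 93, 84, 39]
Step 3: min=39 at 4
  Swap: [2, 23, 39, 84, 93]

After 3 steps: [2, 23, 39, 84, 93]


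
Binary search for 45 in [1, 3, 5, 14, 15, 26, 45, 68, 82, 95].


Step 1: lo=0, hi=9, mid=4, val=15
Step 2: lo=5, hi=9, mid=7, val=68
Step 3: lo=5, hi=6, mid=5, val=26
Step 4: lo=6, hi=6, mid=6, val=45

Found at index 6


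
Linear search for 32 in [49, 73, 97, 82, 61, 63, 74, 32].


i=0: 49!=32
i=1: 73!=32
i=2: 97!=32
i=3: 82!=32
i=4: 61!=32
i=5: 63!=32
i=6: 74!=32
i=7: 32==32 found!

Found at 7, 8 comps


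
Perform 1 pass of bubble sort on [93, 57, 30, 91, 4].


Initial: [93, 57, 30, 91, 4]
Pass 1: [57, 30, 91, 4, 93] (4 swaps)

After 1 pass: [57, 30, 91, 4, 93]


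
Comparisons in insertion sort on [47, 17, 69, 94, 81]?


Algorithm: insertion sort
Input: [47, 17, 69, 94, 81]
Sorted: [17, 47, 69, 81, 94]

5


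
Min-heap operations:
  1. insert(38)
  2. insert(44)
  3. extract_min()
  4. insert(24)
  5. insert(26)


insert(38) -> [38]
insert(44) -> [38, 44]
extract_min()->38, [44]
insert(24) -> [24, 44]
insert(26) -> [24, 44, 26]

Final heap: [24, 44, 26]


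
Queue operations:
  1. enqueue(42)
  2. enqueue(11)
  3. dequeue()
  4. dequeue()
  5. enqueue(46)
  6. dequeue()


enqueue(42) -> [42]
enqueue(11) -> [42, 11]
dequeue()->42, [11]
dequeue()->11, []
enqueue(46) -> [46]
dequeue()->46, []

Final queue: []


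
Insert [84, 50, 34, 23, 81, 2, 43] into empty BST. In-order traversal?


Insert 84: root
Insert 50: L from 84
Insert 34: L from 84 -> L from 50
Insert 23: L from 84 -> L from 50 -> L from 34
Insert 81: L from 84 -> R from 50
Insert 2: L from 84 -> L from 50 -> L from 34 -> L from 23
Insert 43: L from 84 -> L from 50 -> R from 34

In-order: [2, 23, 34, 43, 50, 81, 84]


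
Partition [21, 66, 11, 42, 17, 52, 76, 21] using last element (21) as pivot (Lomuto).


Pivot: 21
  21 <= 21: advance i (no swap)
  11 <= 21: swap -> [21, 11, 66, 42, 17, 52, 76, 21]
  17 <= 21: swap -> [21, 11, 17, 42, 66, 52, 76, 21]
Place pivot at 3: [21, 11, 17, 21, 66, 52, 76, 42]

Partitioned: [21, 11, 17, 21, 66, 52, 76, 42]


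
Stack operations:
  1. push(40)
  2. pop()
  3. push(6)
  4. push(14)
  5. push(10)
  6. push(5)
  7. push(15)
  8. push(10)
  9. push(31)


push(40) -> [40]
pop()->40, []
push(6) -> [6]
push(14) -> [6, 14]
push(10) -> [6, 14, 10]
push(5) -> [6, 14, 10, 5]
push(15) -> [6, 14, 10, 5, 15]
push(10) -> [6, 14, 10, 5, 15, 10]
push(31) -> [6, 14, 10, 5, 15, 10, 31]

Final stack: [6, 14, 10, 5, 15, 10, 31]


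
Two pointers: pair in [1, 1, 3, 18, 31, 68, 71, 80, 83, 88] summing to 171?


lo=0(1)+hi=9(88)=89
lo=1(1)+hi=9(88)=89
lo=2(3)+hi=9(88)=91
lo=3(18)+hi=9(88)=106
lo=4(31)+hi=9(88)=119
lo=5(68)+hi=9(88)=156
lo=6(71)+hi=9(88)=159
lo=7(80)+hi=9(88)=168
lo=8(83)+hi=9(88)=171

Yes: 83+88=171


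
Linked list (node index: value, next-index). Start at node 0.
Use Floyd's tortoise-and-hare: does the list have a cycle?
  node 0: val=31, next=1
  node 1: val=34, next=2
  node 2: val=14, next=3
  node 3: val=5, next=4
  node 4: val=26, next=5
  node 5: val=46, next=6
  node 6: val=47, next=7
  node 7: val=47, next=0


Floyd's tortoise (slow, +1) and hare (fast, +2):
  init: slow=0, fast=0
  step 1: slow=1, fast=2
  step 2: slow=2, fast=4
  step 3: slow=3, fast=6
  step 4: slow=4, fast=0
  step 5: slow=5, fast=2
  step 6: slow=6, fast=4
  step 7: slow=7, fast=6
  step 8: slow=0, fast=0
  slow == fast at node 0: cycle detected

Cycle: yes


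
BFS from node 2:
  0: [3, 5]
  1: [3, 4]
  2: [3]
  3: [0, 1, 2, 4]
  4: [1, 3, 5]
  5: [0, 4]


Visit 2, enqueue [3]
Visit 3, enqueue [0, 1, 4]
Visit 0, enqueue [5]
Visit 1, enqueue []
Visit 4, enqueue []
Visit 5, enqueue []

BFS order: [2, 3, 0, 1, 4, 5]


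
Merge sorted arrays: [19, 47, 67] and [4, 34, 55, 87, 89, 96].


Take 4 from B
Take 19 from A
Take 34 from B
Take 47 from A
Take 55 from B
Take 67 from A

Merged: [4, 19, 34, 47, 55, 67, 87, 89, 96]


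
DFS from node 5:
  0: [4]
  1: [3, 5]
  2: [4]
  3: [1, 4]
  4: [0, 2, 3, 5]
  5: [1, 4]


Visit 5, push [4, 1]
Visit 1, push [3]
Visit 3, push [4]
Visit 4, push [2, 0]
Visit 0, push []
Visit 2, push []

DFS order: [5, 1, 3, 4, 0, 2]


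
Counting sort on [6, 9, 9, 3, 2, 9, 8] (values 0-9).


Input: [6, 9, 9, 3, 2, 9, 8]
Counts: [0, 0, 1, 1, 0, 0, 1, 0, 1, 3]

Sorted: [2, 3, 6, 8, 9, 9, 9]


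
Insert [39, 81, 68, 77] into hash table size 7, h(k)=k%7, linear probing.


Insert 39: h=4 -> slot 4
Insert 81: h=4, 1 probes -> slot 5
Insert 68: h=5, 1 probes -> slot 6
Insert 77: h=0 -> slot 0

Table: [77, None, None, None, 39, 81, 68]


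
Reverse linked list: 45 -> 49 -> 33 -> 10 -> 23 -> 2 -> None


Step 1: curr=45, set curr.next=prev(None) | reversed so far: 45
Step 2: curr=49, set curr.next=prev(45) | reversed so far: 49 -> 45
Step 3: curr=33, set curr.next=prev(49) | reversed so far: 33 -> 49 -> 45
Step 4: curr=10, set curr.next=prev(33) | reversed so far: 10 -> 33 -> 49 -> 45
Step 5: curr=23, set curr.next=prev(10) | reversed so far: 23 -> 10 -> 33 -> 49 -> 45
Step 6: curr=2, set curr.next=prev(23) | reversed so far: 2 -> 23 -> 10 -> 33 -> 49 -> 45

2 -> 23 -> 10 -> 33 -> 49 -> 45 -> None


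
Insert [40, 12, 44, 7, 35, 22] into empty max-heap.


Insert 40: [40]
Insert 12: [40, 12]
Insert 44: [44, 12, 40]
Insert 7: [44, 12, 40, 7]
Insert 35: [44, 35, 40, 7, 12]
Insert 22: [44, 35, 40, 7, 12, 22]

Final heap: [44, 35, 40, 7, 12, 22]


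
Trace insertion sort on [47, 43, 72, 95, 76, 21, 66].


Initial: [47, 43, 72, 95, 76, 21, 66]
Insert 43: [43, 47, 72, 95, 76, 21, 66]
Insert 72: [43, 47, 72, 95, 76, 21, 66]
Insert 95: [43, 47, 72, 95, 76, 21, 66]
Insert 76: [43, 47, 72, 76, 95, 21, 66]
Insert 21: [21, 43, 47, 72, 76, 95, 66]
Insert 66: [21, 43, 47, 66, 72, 76, 95]

Sorted: [21, 43, 47, 66, 72, 76, 95]


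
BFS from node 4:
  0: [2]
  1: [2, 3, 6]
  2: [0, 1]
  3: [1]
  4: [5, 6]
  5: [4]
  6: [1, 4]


Visit 4, enqueue [5, 6]
Visit 5, enqueue []
Visit 6, enqueue [1]
Visit 1, enqueue [2, 3]
Visit 2, enqueue [0]
Visit 3, enqueue []
Visit 0, enqueue []

BFS order: [4, 5, 6, 1, 2, 3, 0]


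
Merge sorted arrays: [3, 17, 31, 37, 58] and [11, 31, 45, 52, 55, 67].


Take 3 from A
Take 11 from B
Take 17 from A
Take 31 from A
Take 31 from B
Take 37 from A
Take 45 from B
Take 52 from B
Take 55 from B
Take 58 from A

Merged: [3, 11, 17, 31, 31, 37, 45, 52, 55, 58, 67]


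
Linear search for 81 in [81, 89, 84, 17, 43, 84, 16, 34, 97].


i=0: 81==81 found!

Found at 0, 1 comps


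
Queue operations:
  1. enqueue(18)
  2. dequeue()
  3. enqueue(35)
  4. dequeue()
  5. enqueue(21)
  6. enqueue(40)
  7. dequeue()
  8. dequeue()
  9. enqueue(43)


enqueue(18) -> [18]
dequeue()->18, []
enqueue(35) -> [35]
dequeue()->35, []
enqueue(21) -> [21]
enqueue(40) -> [21, 40]
dequeue()->21, [40]
dequeue()->40, []
enqueue(43) -> [43]

Final queue: [43]


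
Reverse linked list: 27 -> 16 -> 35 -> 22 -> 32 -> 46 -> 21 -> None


Step 1: curr=27, set curr.next=prev(None) | reversed so far: 27
Step 2: curr=16, set curr.next=prev(27) | reversed so far: 16 -> 27
Step 3: curr=35, set curr.next=prev(16) | reversed so far: 35 -> 16 -> 27
Step 4: curr=22, set curr.next=prev(35) | reversed so far: 22 -> 35 -> 16 -> 27
Step 5: curr=32, set curr.next=prev(22) | reversed so far: 32 -> 22 -> 35 -> 16 -> 27
Step 6: curr=46, set curr.next=prev(32) | reversed so far: 46 -> 32 -> 22 -> 35 -> 16 -> 27
Step 7: curr=21, set curr.next=prev(46) | reversed so far: 21 -> 46 -> 32 -> 22 -> 35 -> 16 -> 27

21 -> 46 -> 32 -> 22 -> 35 -> 16 -> 27 -> None


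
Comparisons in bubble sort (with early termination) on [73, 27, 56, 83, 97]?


Algorithm: bubble sort (with early termination)
Input: [73, 27, 56, 83, 97]
Sorted: [27, 56, 73, 83, 97]

7


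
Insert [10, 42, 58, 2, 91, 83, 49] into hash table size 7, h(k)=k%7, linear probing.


Insert 10: h=3 -> slot 3
Insert 42: h=0 -> slot 0
Insert 58: h=2 -> slot 2
Insert 2: h=2, 2 probes -> slot 4
Insert 91: h=0, 1 probes -> slot 1
Insert 83: h=6 -> slot 6
Insert 49: h=0, 5 probes -> slot 5

Table: [42, 91, 58, 10, 2, 49, 83]


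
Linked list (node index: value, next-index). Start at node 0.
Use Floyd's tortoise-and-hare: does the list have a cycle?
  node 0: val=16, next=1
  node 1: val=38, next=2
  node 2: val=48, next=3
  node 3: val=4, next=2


Floyd's tortoise (slow, +1) and hare (fast, +2):
  init: slow=0, fast=0
  step 1: slow=1, fast=2
  step 2: slow=2, fast=2
  slow == fast at node 2: cycle detected

Cycle: yes


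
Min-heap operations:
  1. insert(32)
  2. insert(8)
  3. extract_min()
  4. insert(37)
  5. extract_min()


insert(32) -> [32]
insert(8) -> [8, 32]
extract_min()->8, [32]
insert(37) -> [32, 37]
extract_min()->32, [37]

Final heap: [37]


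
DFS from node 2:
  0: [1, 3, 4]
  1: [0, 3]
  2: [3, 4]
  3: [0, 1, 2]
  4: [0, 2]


Visit 2, push [4, 3]
Visit 3, push [1, 0]
Visit 0, push [4, 1]
Visit 1, push []
Visit 4, push []

DFS order: [2, 3, 0, 1, 4]


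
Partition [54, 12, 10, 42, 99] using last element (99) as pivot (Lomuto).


Pivot: 99
  54 <= 99: advance i (no swap)
  12 <= 99: advance i (no swap)
  10 <= 99: advance i (no swap)
  42 <= 99: advance i (no swap)
Place pivot at 4: [54, 12, 10, 42, 99]

Partitioned: [54, 12, 10, 42, 99]


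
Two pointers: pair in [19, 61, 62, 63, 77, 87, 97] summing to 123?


lo=0(19)+hi=6(97)=116
lo=1(61)+hi=6(97)=158
lo=1(61)+hi=5(87)=148
lo=1(61)+hi=4(77)=138
lo=1(61)+hi=3(63)=124
lo=1(61)+hi=2(62)=123

Yes: 61+62=123


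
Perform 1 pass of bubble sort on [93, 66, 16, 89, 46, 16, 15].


Initial: [93, 66, 16, 89, 46, 16, 15]
Pass 1: [66, 16, 89, 46, 16, 15, 93] (6 swaps)

After 1 pass: [66, 16, 89, 46, 16, 15, 93]


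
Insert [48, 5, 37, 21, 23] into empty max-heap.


Insert 48: [48]
Insert 5: [48, 5]
Insert 37: [48, 5, 37]
Insert 21: [48, 21, 37, 5]
Insert 23: [48, 23, 37, 5, 21]

Final heap: [48, 23, 37, 5, 21]


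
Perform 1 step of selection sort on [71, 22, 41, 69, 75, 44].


Initial: [71, 22, 41, 69, 75, 44]
Step 1: min=22 at 1
  Swap: [22, 71, 41, 69, 75, 44]

After 1 step: [22, 71, 41, 69, 75, 44]


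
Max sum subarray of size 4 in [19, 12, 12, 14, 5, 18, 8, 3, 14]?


[0:4]: 57
[1:5]: 43
[2:6]: 49
[3:7]: 45
[4:8]: 34
[5:9]: 43

Max: 57 at [0:4]


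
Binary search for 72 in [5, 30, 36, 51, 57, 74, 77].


Step 1: lo=0, hi=6, mid=3, val=51
Step 2: lo=4, hi=6, mid=5, val=74
Step 3: lo=4, hi=4, mid=4, val=57

Not found


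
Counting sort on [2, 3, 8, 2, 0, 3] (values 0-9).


Input: [2, 3, 8, 2, 0, 3]
Counts: [1, 0, 2, 2, 0, 0, 0, 0, 1, 0]

Sorted: [0, 2, 2, 3, 3, 8]


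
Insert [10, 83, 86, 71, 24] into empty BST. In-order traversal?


Insert 10: root
Insert 83: R from 10
Insert 86: R from 10 -> R from 83
Insert 71: R from 10 -> L from 83
Insert 24: R from 10 -> L from 83 -> L from 71

In-order: [10, 24, 71, 83, 86]


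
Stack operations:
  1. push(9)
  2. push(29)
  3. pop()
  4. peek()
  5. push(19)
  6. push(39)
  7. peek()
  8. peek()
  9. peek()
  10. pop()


push(9) -> [9]
push(29) -> [9, 29]
pop()->29, [9]
peek()->9
push(19) -> [9, 19]
push(39) -> [9, 19, 39]
peek()->39
peek()->39
peek()->39
pop()->39, [9, 19]

Final stack: [9, 19]


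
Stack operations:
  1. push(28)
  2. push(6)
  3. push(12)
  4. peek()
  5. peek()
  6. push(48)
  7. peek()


push(28) -> [28]
push(6) -> [28, 6]
push(12) -> [28, 6, 12]
peek()->12
peek()->12
push(48) -> [28, 6, 12, 48]
peek()->48

Final stack: [28, 6, 12, 48]


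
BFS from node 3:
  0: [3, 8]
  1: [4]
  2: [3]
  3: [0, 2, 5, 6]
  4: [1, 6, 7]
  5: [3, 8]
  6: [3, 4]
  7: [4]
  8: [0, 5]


Visit 3, enqueue [0, 2, 5, 6]
Visit 0, enqueue [8]
Visit 2, enqueue []
Visit 5, enqueue []
Visit 6, enqueue [4]
Visit 8, enqueue []
Visit 4, enqueue [1, 7]
Visit 1, enqueue []
Visit 7, enqueue []

BFS order: [3, 0, 2, 5, 6, 8, 4, 1, 7]


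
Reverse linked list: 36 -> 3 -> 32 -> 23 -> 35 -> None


Step 1: curr=36, set curr.next=prev(None) | reversed so far: 36
Step 2: curr=3, set curr.next=prev(36) | reversed so far: 3 -> 36
Step 3: curr=32, set curr.next=prev(3) | reversed so far: 32 -> 3 -> 36
Step 4: curr=23, set curr.next=prev(32) | reversed so far: 23 -> 32 -> 3 -> 36
Step 5: curr=35, set curr.next=prev(23) | reversed so far: 35 -> 23 -> 32 -> 3 -> 36

35 -> 23 -> 32 -> 3 -> 36 -> None


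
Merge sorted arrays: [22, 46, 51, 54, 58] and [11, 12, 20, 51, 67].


Take 11 from B
Take 12 from B
Take 20 from B
Take 22 from A
Take 46 from A
Take 51 from A
Take 51 from B
Take 54 from A
Take 58 from A

Merged: [11, 12, 20, 22, 46, 51, 51, 54, 58, 67]


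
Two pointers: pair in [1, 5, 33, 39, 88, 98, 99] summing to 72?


lo=0(1)+hi=6(99)=100
lo=0(1)+hi=5(98)=99
lo=0(1)+hi=4(88)=89
lo=0(1)+hi=3(39)=40
lo=1(5)+hi=3(39)=44
lo=2(33)+hi=3(39)=72

Yes: 33+39=72


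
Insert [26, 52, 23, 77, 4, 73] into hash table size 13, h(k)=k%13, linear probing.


Insert 26: h=0 -> slot 0
Insert 52: h=0, 1 probes -> slot 1
Insert 23: h=10 -> slot 10
Insert 77: h=12 -> slot 12
Insert 4: h=4 -> slot 4
Insert 73: h=8 -> slot 8

Table: [26, 52, None, None, 4, None, None, None, 73, None, 23, None, 77]


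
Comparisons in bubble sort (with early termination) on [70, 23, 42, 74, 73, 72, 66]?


Algorithm: bubble sort (with early termination)
Input: [70, 23, 42, 74, 73, 72, 66]
Sorted: [23, 42, 66, 70, 72, 73, 74]

20


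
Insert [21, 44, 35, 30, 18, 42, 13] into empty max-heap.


Insert 21: [21]
Insert 44: [44, 21]
Insert 35: [44, 21, 35]
Insert 30: [44, 30, 35, 21]
Insert 18: [44, 30, 35, 21, 18]
Insert 42: [44, 30, 42, 21, 18, 35]
Insert 13: [44, 30, 42, 21, 18, 35, 13]

Final heap: [44, 30, 42, 21, 18, 35, 13]


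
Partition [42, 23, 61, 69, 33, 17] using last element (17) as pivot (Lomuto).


Pivot: 17
Place pivot at 0: [17, 23, 61, 69, 33, 42]

Partitioned: [17, 23, 61, 69, 33, 42]


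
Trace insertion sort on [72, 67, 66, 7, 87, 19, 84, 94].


Initial: [72, 67, 66, 7, 87, 19, 84, 94]
Insert 67: [67, 72, 66, 7, 87, 19, 84, 94]
Insert 66: [66, 67, 72, 7, 87, 19, 84, 94]
Insert 7: [7, 66, 67, 72, 87, 19, 84, 94]
Insert 87: [7, 66, 67, 72, 87, 19, 84, 94]
Insert 19: [7, 19, 66, 67, 72, 87, 84, 94]
Insert 84: [7, 19, 66, 67, 72, 84, 87, 94]
Insert 94: [7, 19, 66, 67, 72, 84, 87, 94]

Sorted: [7, 19, 66, 67, 72, 84, 87, 94]


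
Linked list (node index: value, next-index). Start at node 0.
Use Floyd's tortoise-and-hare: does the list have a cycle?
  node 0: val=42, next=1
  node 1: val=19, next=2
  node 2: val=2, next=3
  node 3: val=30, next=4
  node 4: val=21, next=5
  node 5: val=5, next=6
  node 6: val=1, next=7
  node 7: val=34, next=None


Floyd's tortoise (slow, +1) and hare (fast, +2):
  init: slow=0, fast=0
  step 1: slow=1, fast=2
  step 2: slow=2, fast=4
  step 3: slow=3, fast=6
  step 4: fast 6->7->None, no cycle

Cycle: no


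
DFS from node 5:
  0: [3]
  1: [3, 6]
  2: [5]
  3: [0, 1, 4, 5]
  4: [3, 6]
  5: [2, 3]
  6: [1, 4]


Visit 5, push [3, 2]
Visit 2, push []
Visit 3, push [4, 1, 0]
Visit 0, push []
Visit 1, push [6]
Visit 6, push [4]
Visit 4, push []

DFS order: [5, 2, 3, 0, 1, 6, 4]


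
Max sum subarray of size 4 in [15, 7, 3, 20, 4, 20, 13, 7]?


[0:4]: 45
[1:5]: 34
[2:6]: 47
[3:7]: 57
[4:8]: 44

Max: 57 at [3:7]


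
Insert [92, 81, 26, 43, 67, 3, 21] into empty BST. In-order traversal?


Insert 92: root
Insert 81: L from 92
Insert 26: L from 92 -> L from 81
Insert 43: L from 92 -> L from 81 -> R from 26
Insert 67: L from 92 -> L from 81 -> R from 26 -> R from 43
Insert 3: L from 92 -> L from 81 -> L from 26
Insert 21: L from 92 -> L from 81 -> L from 26 -> R from 3

In-order: [3, 21, 26, 43, 67, 81, 92]


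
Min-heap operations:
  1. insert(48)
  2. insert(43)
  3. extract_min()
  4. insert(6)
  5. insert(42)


insert(48) -> [48]
insert(43) -> [43, 48]
extract_min()->43, [48]
insert(6) -> [6, 48]
insert(42) -> [6, 48, 42]

Final heap: [6, 48, 42]


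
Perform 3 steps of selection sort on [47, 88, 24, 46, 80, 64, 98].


Initial: [47, 88, 24, 46, 80, 64, 98]
Step 1: min=24 at 2
  Swap: [24, 88, 47, 46, 80, 64, 98]
Step 2: min=46 at 3
  Swap: [24, 46, 47, 88, 80, 64, 98]
Step 3: min=47 at 2
  Swap: [24, 46, 47, 88, 80, 64, 98]

After 3 steps: [24, 46, 47, 88, 80, 64, 98]


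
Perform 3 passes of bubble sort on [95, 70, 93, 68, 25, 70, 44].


Initial: [95, 70, 93, 68, 25, 70, 44]
Pass 1: [70, 93, 68, 25, 70, 44, 95] (6 swaps)
Pass 2: [70, 68, 25, 70, 44, 93, 95] (4 swaps)
Pass 3: [68, 25, 70, 44, 70, 93, 95] (3 swaps)

After 3 passes: [68, 25, 70, 44, 70, 93, 95]


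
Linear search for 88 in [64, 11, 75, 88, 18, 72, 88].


i=0: 64!=88
i=1: 11!=88
i=2: 75!=88
i=3: 88==88 found!

Found at 3, 4 comps


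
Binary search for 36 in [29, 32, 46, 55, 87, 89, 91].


Step 1: lo=0, hi=6, mid=3, val=55
Step 2: lo=0, hi=2, mid=1, val=32
Step 3: lo=2, hi=2, mid=2, val=46

Not found


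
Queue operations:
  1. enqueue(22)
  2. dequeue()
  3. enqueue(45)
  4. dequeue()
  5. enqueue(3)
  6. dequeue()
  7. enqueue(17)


enqueue(22) -> [22]
dequeue()->22, []
enqueue(45) -> [45]
dequeue()->45, []
enqueue(3) -> [3]
dequeue()->3, []
enqueue(17) -> [17]

Final queue: [17]


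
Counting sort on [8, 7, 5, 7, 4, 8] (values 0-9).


Input: [8, 7, 5, 7, 4, 8]
Counts: [0, 0, 0, 0, 1, 1, 0, 2, 2, 0]

Sorted: [4, 5, 7, 7, 8, 8]


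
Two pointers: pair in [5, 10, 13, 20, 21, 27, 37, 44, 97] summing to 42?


lo=0(5)+hi=8(97)=102
lo=0(5)+hi=7(44)=49
lo=0(5)+hi=6(37)=42

Yes: 5+37=42


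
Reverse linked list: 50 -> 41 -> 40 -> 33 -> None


Step 1: curr=50, set curr.next=prev(None) | reversed so far: 50
Step 2: curr=41, set curr.next=prev(50) | reversed so far: 41 -> 50
Step 3: curr=40, set curr.next=prev(41) | reversed so far: 40 -> 41 -> 50
Step 4: curr=33, set curr.next=prev(40) | reversed so far: 33 -> 40 -> 41 -> 50

33 -> 40 -> 41 -> 50 -> None


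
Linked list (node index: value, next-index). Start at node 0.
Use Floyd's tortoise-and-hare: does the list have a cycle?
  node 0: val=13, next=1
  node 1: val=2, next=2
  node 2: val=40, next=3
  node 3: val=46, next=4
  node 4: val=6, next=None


Floyd's tortoise (slow, +1) and hare (fast, +2):
  init: slow=0, fast=0
  step 1: slow=1, fast=2
  step 2: slow=2, fast=4
  step 3: fast -> None, no cycle

Cycle: no


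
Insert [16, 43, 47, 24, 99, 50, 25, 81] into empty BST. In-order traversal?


Insert 16: root
Insert 43: R from 16
Insert 47: R from 16 -> R from 43
Insert 24: R from 16 -> L from 43
Insert 99: R from 16 -> R from 43 -> R from 47
Insert 50: R from 16 -> R from 43 -> R from 47 -> L from 99
Insert 25: R from 16 -> L from 43 -> R from 24
Insert 81: R from 16 -> R from 43 -> R from 47 -> L from 99 -> R from 50

In-order: [16, 24, 25, 43, 47, 50, 81, 99]


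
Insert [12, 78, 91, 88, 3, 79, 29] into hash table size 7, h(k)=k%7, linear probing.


Insert 12: h=5 -> slot 5
Insert 78: h=1 -> slot 1
Insert 91: h=0 -> slot 0
Insert 88: h=4 -> slot 4
Insert 3: h=3 -> slot 3
Insert 79: h=2 -> slot 2
Insert 29: h=1, 5 probes -> slot 6

Table: [91, 78, 79, 3, 88, 12, 29]
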